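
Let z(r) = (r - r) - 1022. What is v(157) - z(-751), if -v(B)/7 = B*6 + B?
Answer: -6671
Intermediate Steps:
v(B) = -49*B (v(B) = -7*(B*6 + B) = -7*(6*B + B) = -49*B)
z(r) = -1022 (z(r) = 0 - 1022 = -1022)
v(157) - z(-751) = -49*157 - 1*(-1022) = -7693 + 1022 = -6671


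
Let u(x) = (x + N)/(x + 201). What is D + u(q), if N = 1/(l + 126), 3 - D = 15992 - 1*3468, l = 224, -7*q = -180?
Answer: -993532349/79350 ≈ -12521.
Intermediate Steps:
q = 180/7 (q = -⅐*(-180) = 180/7 ≈ 25.714)
D = -12521 (D = 3 - (15992 - 1*3468) = 3 - (15992 - 3468) = 3 - 1*12524 = 3 - 12524 = -12521)
N = 1/350 (N = 1/(224 + 126) = 1/350 ≈ 0.0028571)
u(x) = (1/350 + x)/(201 + x) (u(x) = (x + 1/350)/(x + 201) = (1/350 + x)/(201 + x))
D + u(q) = -12521 + (1/350 + 180/7)/(201 + 180/7) = -12521 + (9001/350)/(1587/7) = -12521 + (7/1587)*(9001/350) = -12521 + 9001/79350 = -993532349/79350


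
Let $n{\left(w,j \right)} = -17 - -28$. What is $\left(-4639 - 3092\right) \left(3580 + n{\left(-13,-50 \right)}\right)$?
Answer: $-27762021$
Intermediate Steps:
$n{\left(w,j \right)} = 11$ ($n{\left(w,j \right)} = -17 + 28 = 11$)
$\left(-4639 - 3092\right) \left(3580 + n{\left(-13,-50 \right)}\right) = \left(-4639 - 3092\right) \left(3580 + 11\right) = \left(-7731\right) 3591 = -27762021$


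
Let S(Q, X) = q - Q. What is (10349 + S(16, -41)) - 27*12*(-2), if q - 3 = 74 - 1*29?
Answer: 11029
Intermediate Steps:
q = 48 (q = 3 + (74 - 1*29) = 3 + (74 - 29) = 3 + 45 = 48)
S(Q, X) = 48 - Q
(10349 + S(16, -41)) - 27*12*(-2) = (10349 + (48 - 1*16)) - 27*12*(-2) = (10349 + (48 - 16)) - 324*(-2) = (10349 + 32) - 1*(-648) = 10381 + 648 = 11029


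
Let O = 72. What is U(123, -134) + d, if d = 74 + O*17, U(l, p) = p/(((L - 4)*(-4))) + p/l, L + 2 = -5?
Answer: 3501199/2706 ≈ 1293.9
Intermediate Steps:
L = -7 (L = -2 - 5 = -7)
U(l, p) = p/44 + p/l (U(l, p) = p/(((-7 - 4)*(-4))) + p/l = p/((-11*(-4))) + p/l = p/44 + p/l)
d = 1298 (d = 74 + 72*17 = 74 + 1224 = 1298)
U(123, -134) + d = ((1/44)*(-134) - 134/123) + 1298 = (-67/22 - 134*1/123) + 1298 = (-67/22 - 134/123) + 1298 = -11189/2706 + 1298 = 3501199/2706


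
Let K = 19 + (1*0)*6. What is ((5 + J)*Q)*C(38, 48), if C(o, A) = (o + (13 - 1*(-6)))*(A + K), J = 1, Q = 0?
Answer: 0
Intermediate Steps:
K = 19 (K = 19 + 0*6 = 19 + 0 = 19)
C(o, A) = (19 + A)*(19 + o) (C(o, A) = (o + (13 - 1*(-6)))*(A + 19) = (o + (13 + 6))*(19 + A) = (o + 19)*(19 + A) = (19 + o)*(19 + A) = (19 + A)*(19 + o))
((5 + J)*Q)*C(38, 48) = ((5 + 1)*0)*(361 + 19*48 + 19*38 + 48*38) = (6*0)*(361 + 912 + 722 + 1824) = 0*3819 = 0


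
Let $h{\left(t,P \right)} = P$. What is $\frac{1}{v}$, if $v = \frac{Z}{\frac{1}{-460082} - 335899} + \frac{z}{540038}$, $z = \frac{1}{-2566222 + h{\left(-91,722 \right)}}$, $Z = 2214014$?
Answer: $- \frac{19464695200681973781000}{128297814759104850041429} \approx -0.15172$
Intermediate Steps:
$z = - \frac{1}{2565500}$ ($z = \frac{1}{-2566222 + 722} = \frac{1}{-2565500} = - \frac{1}{2565500} \approx -3.8979 \cdot 10^{-7}$)
$v = - \frac{128297814759104850041429}{19464695200681973781000}$ ($v = \frac{2214014}{\frac{1}{-460082} - 335899} - \frac{1}{2565500 \cdot 540038} = \frac{2214014}{- \frac{1}{460082} - 335899} - \frac{1}{1385467489000} = \frac{2214014}{- \frac{154541083719}{460082}} - \frac{1}{1385467489000} = 2214014 \left(- \frac{460082}{154541083719}\right) - \frac{1}{1385467489000} = - \frac{92602544468}{14049189429} - \frac{1}{1385467489000} = - \frac{128297814759104850041429}{19464695200681973781000} \approx -6.5913$)
$\frac{1}{v} = \frac{1}{- \frac{128297814759104850041429}{19464695200681973781000}} = - \frac{19464695200681973781000}{128297814759104850041429}$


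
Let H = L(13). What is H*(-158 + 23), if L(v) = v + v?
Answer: -3510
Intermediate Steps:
L(v) = 2*v
H = 26 (H = 2*13 = 26)
H*(-158 + 23) = 26*(-158 + 23) = 26*(-135) = -3510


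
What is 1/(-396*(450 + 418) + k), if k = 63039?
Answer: -1/280689 ≈ -3.5627e-6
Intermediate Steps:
1/(-396*(450 + 418) + k) = 1/(-396*(450 + 418) + 63039) = 1/(-396*868 + 63039) = 1/(-343728 + 63039) = 1/(-280689) = -1/280689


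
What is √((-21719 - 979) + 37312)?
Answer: √14614 ≈ 120.89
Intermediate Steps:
√((-21719 - 979) + 37312) = √(-22698 + 37312) = √14614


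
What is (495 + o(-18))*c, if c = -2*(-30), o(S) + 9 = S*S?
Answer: 48600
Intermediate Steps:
o(S) = -9 + S² (o(S) = -9 + S*S = -9 + S²)
c = 60
(495 + o(-18))*c = (495 + (-9 + (-18)²))*60 = (495 + (-9 + 324))*60 = (495 + 315)*60 = 810*60 = 48600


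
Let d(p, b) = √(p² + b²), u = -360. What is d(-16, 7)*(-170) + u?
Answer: -360 - 170*√305 ≈ -3328.9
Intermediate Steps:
d(p, b) = √(b² + p²)
d(-16, 7)*(-170) + u = √(7² + (-16)²)*(-170) - 360 = √(49 + 256)*(-170) - 360 = √305*(-170) - 360 = -170*√305 - 360 = -360 - 170*√305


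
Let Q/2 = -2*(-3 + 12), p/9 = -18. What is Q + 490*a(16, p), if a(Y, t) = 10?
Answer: 4864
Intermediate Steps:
p = -162 (p = 9*(-18) = -162)
Q = -36 (Q = 2*(-2*(-3 + 12)) = 2*(-2*9) = 2*(-18) = -36)
Q + 490*a(16, p) = -36 + 490*10 = -36 + 4900 = 4864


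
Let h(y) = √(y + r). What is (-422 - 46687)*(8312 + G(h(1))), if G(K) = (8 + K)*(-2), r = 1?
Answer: -390816264 + 94218*√2 ≈ -3.9068e+8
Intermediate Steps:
h(y) = √(1 + y) (h(y) = √(y + 1) = √(1 + y))
G(K) = -16 - 2*K
(-422 - 46687)*(8312 + G(h(1))) = (-422 - 46687)*(8312 + (-16 - 2*√(1 + 1))) = -47109*(8312 + (-16 - 2*√2)) = -47109*(8296 - 2*√2) = -390816264 + 94218*√2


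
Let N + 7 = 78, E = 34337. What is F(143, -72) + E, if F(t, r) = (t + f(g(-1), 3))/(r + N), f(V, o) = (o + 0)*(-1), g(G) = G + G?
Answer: 34197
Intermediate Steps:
g(G) = 2*G
N = 71 (N = -7 + 78 = 71)
f(V, o) = -o (f(V, o) = o*(-1) = -o)
F(t, r) = (-3 + t)/(71 + r) (F(t, r) = (t - 1*3)/(r + 71) = (t - 3)/(71 + r) = (-3 + t)/(71 + r))
F(143, -72) + E = (-3 + 143)/(71 - 72) + 34337 = 140/(-1) + 34337 = -1*140 + 34337 = -140 + 34337 = 34197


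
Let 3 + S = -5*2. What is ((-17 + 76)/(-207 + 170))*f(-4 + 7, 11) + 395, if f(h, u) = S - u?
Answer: 16031/37 ≈ 433.27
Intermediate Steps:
S = -13 (S = -3 - 5*2 = -3 - 10 = -13)
f(h, u) = -13 - u
((-17 + 76)/(-207 + 170))*f(-4 + 7, 11) + 395 = ((-17 + 76)/(-207 + 170))*(-13 - 1*11) + 395 = (59/(-37))*(-13 - 11) + 395 = (59*(-1/37))*(-24) + 395 = -59/37*(-24) + 395 = 1416/37 + 395 = 16031/37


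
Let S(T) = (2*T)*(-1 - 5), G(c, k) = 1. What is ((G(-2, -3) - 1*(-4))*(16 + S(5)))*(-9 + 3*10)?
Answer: -4620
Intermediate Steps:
S(T) = -12*T (S(T) = (2*T)*(-6) = -12*T)
((G(-2, -3) - 1*(-4))*(16 + S(5)))*(-9 + 3*10) = ((1 - 1*(-4))*(16 - 12*5))*(-9 + 3*10) = ((1 + 4)*(16 - 60))*(-9 + 30) = (5*(-44))*21 = -220*21 = -4620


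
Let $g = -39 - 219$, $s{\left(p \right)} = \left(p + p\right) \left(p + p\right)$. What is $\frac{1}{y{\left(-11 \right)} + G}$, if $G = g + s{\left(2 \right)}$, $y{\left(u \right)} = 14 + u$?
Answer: $- \frac{1}{239} \approx -0.0041841$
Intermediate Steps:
$s{\left(p \right)} = 4 p^{2}$ ($s{\left(p \right)} = 2 p 2 p = 4 p^{2}$)
$g = -258$
$G = -242$ ($G = -258 + 4 \cdot 2^{2} = -258 + 4 \cdot 4 = -258 + 16 = -242$)
$\frac{1}{y{\left(-11 \right)} + G} = \frac{1}{\left(14 - 11\right) - 242} = \frac{1}{3 - 242} = \frac{1}{-239} = - \frac{1}{239}$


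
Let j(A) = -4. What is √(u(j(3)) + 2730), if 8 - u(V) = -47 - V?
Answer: 3*√309 ≈ 52.735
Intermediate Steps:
u(V) = 55 + V (u(V) = 8 - (-47 - V) = 8 + (47 + V) = 55 + V)
√(u(j(3)) + 2730) = √((55 - 4) + 2730) = √(51 + 2730) = √2781 = 3*√309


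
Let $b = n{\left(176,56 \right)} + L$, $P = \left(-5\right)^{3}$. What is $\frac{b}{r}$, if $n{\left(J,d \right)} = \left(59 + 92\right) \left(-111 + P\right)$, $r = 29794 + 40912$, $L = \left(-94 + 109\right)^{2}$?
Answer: $- \frac{35411}{70706} \approx -0.50082$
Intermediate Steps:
$L = 225$ ($L = 15^{2} = 225$)
$P = -125$
$r = 70706$
$n{\left(J,d \right)} = -35636$ ($n{\left(J,d \right)} = \left(59 + 92\right) \left(-111 - 125\right) = 151 \left(-236\right) = -35636$)
$b = -35411$ ($b = -35636 + 225 = -35411$)
$\frac{b}{r} = - \frac{35411}{70706}$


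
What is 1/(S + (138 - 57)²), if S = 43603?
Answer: 1/50164 ≈ 1.9935e-5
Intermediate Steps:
1/(S + (138 - 57)²) = 1/(43603 + (138 - 57)²) = 1/(43603 + 81²) = 1/(43603 + 6561) = 1/50164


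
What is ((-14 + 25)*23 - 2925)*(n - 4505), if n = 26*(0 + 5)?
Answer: 11690000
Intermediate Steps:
n = 130 (n = 26*5 = 130)
((-14 + 25)*23 - 2925)*(n - 4505) = ((-14 + 25)*23 - 2925)*(130 - 4505) = (11*23 - 2925)*(-4375) = (253 - 2925)*(-4375) = -2672*(-4375) = 11690000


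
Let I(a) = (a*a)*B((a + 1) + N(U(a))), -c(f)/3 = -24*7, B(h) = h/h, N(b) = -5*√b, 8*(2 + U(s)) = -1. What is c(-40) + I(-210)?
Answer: 44604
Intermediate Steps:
U(s) = -17/8 (U(s) = -2 + (⅛)*(-1) = -2 - ⅛ = -17/8)
B(h) = 1
c(f) = 504 (c(f) = -(-72)*7 = -3*(-168) = 504)
I(a) = a² (I(a) = (a*a)*1 = a²*1 = a²)
c(-40) + I(-210) = 504 + (-210)² = 504 + 44100 = 44604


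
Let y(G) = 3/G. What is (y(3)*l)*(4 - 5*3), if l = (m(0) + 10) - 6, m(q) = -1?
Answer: -33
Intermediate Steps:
l = 3 (l = (-1 + 10) - 6 = 9 - 6 = 3)
(y(3)*l)*(4 - 5*3) = ((3/3)*3)*(4 - 5*3) = ((3*(⅓))*3)*(4 - 15) = (1*3)*(-11) = 3*(-11) = -33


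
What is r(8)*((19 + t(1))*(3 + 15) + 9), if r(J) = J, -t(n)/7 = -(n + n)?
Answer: 4824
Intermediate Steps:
t(n) = 14*n (t(n) = -(-7)*(n + n) = -(-7)*2*n = -(-14)*n = 14*n)
r(8)*((19 + t(1))*(3 + 15) + 9) = 8*((19 + 14*1)*(3 + 15) + 9) = 8*((19 + 14)*18 + 9) = 8*(33*18 + 9) = 8*(594 + 9) = 8*603 = 4824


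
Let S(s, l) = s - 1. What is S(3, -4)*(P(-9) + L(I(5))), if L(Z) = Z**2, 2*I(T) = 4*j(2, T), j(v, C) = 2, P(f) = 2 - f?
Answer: 54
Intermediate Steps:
I(T) = 4 (I(T) = (4*2)/2 = (1/2)*8 = 4)
S(s, l) = -1 + s
S(3, -4)*(P(-9) + L(I(5))) = (-1 + 3)*((2 - 1*(-9)) + 4**2) = 2*((2 + 9) + 16) = 2*(11 + 16) = 2*27 = 54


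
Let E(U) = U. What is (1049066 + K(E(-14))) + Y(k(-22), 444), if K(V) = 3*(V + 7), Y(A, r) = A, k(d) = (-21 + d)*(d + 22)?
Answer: 1049045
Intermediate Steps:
k(d) = (-21 + d)*(22 + d)
K(V) = 21 + 3*V (K(V) = 3*(7 + V) = 21 + 3*V)
(1049066 + K(E(-14))) + Y(k(-22), 444) = (1049066 + (21 + 3*(-14))) + (-462 - 22 + (-22)**2) = (1049066 + (21 - 42)) + (-462 - 22 + 484) = (1049066 - 21) + 0 = 1049045 + 0 = 1049045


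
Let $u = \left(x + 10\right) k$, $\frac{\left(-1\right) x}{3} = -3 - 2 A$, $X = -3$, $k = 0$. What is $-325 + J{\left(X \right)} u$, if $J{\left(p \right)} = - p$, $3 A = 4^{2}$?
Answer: $-325$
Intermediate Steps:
$A = \frac{16}{3}$ ($A = \frac{4^{2}}{3} = \frac{1}{3} \cdot 16 = \frac{16}{3} \approx 5.3333$)
$x = 41$ ($x = - 3 \left(-3 - \frac{32}{3}\right) = \left(-3\right) \left(- \frac{41}{3}\right) = 41$)
$u = 0$ ($u = \left(41 + 10\right) 0 = 51 \cdot 0 = 0$)
$-325 + J{\left(X \right)} u = -325 + \left(-1\right) \left(-3\right) 0 = -325 + 3 \cdot 0 = -325 + 0 = -325$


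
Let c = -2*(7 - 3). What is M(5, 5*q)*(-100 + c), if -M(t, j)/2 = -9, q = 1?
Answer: -1944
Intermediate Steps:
M(t, j) = 18 (M(t, j) = -2*(-9) = 18)
c = -8 (c = -2*4 = -8)
M(5, 5*q)*(-100 + c) = 18*(-100 - 8) = 18*(-108) = -1944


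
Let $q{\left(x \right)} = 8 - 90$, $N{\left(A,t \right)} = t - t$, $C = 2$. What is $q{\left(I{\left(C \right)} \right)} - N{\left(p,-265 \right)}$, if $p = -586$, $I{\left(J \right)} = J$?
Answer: $-82$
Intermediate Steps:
$N{\left(A,t \right)} = 0$
$q{\left(x \right)} = -82$ ($q{\left(x \right)} = 8 - 90 = -82$)
$q{\left(I{\left(C \right)} \right)} - N{\left(p,-265 \right)} = -82 - 0 = -82 + 0 = -82$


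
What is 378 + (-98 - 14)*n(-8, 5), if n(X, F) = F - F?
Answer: 378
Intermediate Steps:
n(X, F) = 0
378 + (-98 - 14)*n(-8, 5) = 378 + (-98 - 14)*0 = 378 - 112*0 = 378 + 0 = 378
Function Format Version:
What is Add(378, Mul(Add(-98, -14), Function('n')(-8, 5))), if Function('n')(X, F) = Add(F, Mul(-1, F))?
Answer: 378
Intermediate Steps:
Function('n')(X, F) = 0
Add(378, Mul(Add(-98, -14), Function('n')(-8, 5))) = Add(378, Mul(Add(-98, -14), 0)) = Add(378, Mul(-112, 0)) = Add(378, 0) = 378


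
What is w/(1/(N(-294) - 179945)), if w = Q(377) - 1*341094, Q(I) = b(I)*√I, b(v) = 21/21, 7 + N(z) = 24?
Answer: 61372361232 - 179928*√377 ≈ 6.1369e+10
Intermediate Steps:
N(z) = 17 (N(z) = -7 + 24 = 17)
b(v) = 1 (b(v) = 21*(1/21) = 1)
Q(I) = √I (Q(I) = 1*√I = √I)
w = -341094 + √377 (w = √377 - 1*341094 = √377 - 341094 = -341094 + √377 ≈ -3.4107e+5)
w/(1/(N(-294) - 179945)) = (-341094 + √377)/(1/(17 - 179945)) = (-341094 + √377)/(1/(-179928)) = (-341094 + √377)/(-1/179928) = (-341094 + √377)*(-179928) = 61372361232 - 179928*√377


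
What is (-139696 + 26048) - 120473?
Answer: -234121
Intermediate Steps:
(-139696 + 26048) - 120473 = -113648 - 120473 = -234121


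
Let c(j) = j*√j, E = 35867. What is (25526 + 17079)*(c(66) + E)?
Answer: 1528113535 + 2811930*√66 ≈ 1.5510e+9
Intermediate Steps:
c(j) = j^(3/2)
(25526 + 17079)*(c(66) + E) = (25526 + 17079)*(66^(3/2) + 35867) = 42605*(66*√66 + 35867) = 42605*(35867 + 66*√66) = 1528113535 + 2811930*√66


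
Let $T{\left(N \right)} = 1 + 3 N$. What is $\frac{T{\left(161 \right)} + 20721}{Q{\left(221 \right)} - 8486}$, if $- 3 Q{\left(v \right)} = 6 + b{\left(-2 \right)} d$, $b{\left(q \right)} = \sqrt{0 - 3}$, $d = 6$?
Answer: $- \frac{44997010}{18011539} + \frac{21205 i \sqrt{3}}{36023078} \approx -2.4982 + 0.0010196 i$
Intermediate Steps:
$b{\left(q \right)} = i \sqrt{3}$ ($b{\left(q \right)} = \sqrt{-3} = i \sqrt{3}$)
$Q{\left(v \right)} = -2 - 2 i \sqrt{3}$ ($Q{\left(v \right)} = - \frac{6 + i \sqrt{3} \cdot 6}{3} = - \frac{6 + 6 i \sqrt{3}}{3} = -2 - 2 i \sqrt{3}$)
$\frac{T{\left(161 \right)} + 20721}{Q{\left(221 \right)} - 8486} = \frac{\left(1 + 3 \cdot 161\right) + 20721}{\left(-2 - 2 i \sqrt{3}\right) - 8486} = \frac{\left(1 + 483\right) + 20721}{-8488 - 2 i \sqrt{3}} = \frac{484 + 20721}{-8488 - 2 i \sqrt{3}} = \frac{21205}{-8488 - 2 i \sqrt{3}}$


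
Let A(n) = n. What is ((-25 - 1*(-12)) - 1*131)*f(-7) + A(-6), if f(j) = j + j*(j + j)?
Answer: -13110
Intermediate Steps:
f(j) = j + 2*j² (f(j) = j + j*(2*j) = j + 2*j²)
((-25 - 1*(-12)) - 1*131)*f(-7) + A(-6) = ((-25 - 1*(-12)) - 1*131)*(-7*(1 + 2*(-7))) - 6 = ((-25 + 12) - 131)*(-7*(1 - 14)) - 6 = (-13 - 131)*(-7*(-13)) - 6 = -144*91 - 6 = -13104 - 6 = -13110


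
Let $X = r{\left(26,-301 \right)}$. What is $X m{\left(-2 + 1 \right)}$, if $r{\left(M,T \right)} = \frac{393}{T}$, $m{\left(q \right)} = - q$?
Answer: $- \frac{393}{301} \approx -1.3056$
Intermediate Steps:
$X = - \frac{393}{301}$ ($X = \frac{393}{-301} = 393 \left(- \frac{1}{301}\right) = - \frac{393}{301} \approx -1.3056$)
$X m{\left(-2 + 1 \right)} = - \frac{393 \left(- (-2 + 1)\right)}{301} = - \frac{393 \left(\left(-1\right) \left(-1\right)\right)}{301} = \left(- \frac{393}{301}\right) 1 = - \frac{393}{301}$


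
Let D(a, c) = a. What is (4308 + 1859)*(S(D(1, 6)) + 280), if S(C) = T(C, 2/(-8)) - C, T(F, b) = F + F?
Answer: 1732927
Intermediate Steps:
T(F, b) = 2*F
S(C) = C (S(C) = 2*C - C = C)
(4308 + 1859)*(S(D(1, 6)) + 280) = (4308 + 1859)*(1 + 280) = 6167*281 = 1732927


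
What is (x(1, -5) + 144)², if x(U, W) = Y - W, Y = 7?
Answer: 24336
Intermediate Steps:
x(U, W) = 7 - W
(x(1, -5) + 144)² = ((7 - 1*(-5)) + 144)² = ((7 + 5) + 144)² = (12 + 144)² = 156² = 24336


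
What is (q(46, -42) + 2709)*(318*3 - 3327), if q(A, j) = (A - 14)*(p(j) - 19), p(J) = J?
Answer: -1796361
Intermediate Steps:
q(A, j) = (-19 + j)*(-14 + A) (q(A, j) = (A - 14)*(j - 19) = (-14 + A)*(-19 + j) = (-19 + j)*(-14 + A))
(q(46, -42) + 2709)*(318*3 - 3327) = ((266 - 19*46 - 14*(-42) + 46*(-42)) + 2709)*(318*3 - 3327) = ((266 - 874 + 588 - 1932) + 2709)*(954 - 3327) = (-1952 + 2709)*(-2373) = 757*(-2373) = -1796361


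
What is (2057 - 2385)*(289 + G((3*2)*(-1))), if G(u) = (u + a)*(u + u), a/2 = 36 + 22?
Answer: 338168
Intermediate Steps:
a = 116 (a = 2*(36 + 22) = 2*58 = 116)
G(u) = 2*u*(116 + u) (G(u) = (u + 116)*(u + u) = (116 + u)*(2*u) = 2*u*(116 + u))
(2057 - 2385)*(289 + G((3*2)*(-1))) = (2057 - 2385)*(289 + 2*((3*2)*(-1))*(116 + (3*2)*(-1))) = -328*(289 + 2*(6*(-1))*(116 + 6*(-1))) = -328*(289 + 2*(-6)*(116 - 6)) = -328*(289 + 2*(-6)*110) = -328*(289 - 1320) = -328*(-1031) = 338168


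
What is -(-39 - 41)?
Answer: 80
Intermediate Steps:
-(-39 - 41) = -1*(-80) = 80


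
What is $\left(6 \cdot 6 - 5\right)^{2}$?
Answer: $961$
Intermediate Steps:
$\left(6 \cdot 6 - 5\right)^{2} = \left(36 - 5\right)^{2} = 31^{2} = 961$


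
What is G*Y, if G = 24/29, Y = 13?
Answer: 312/29 ≈ 10.759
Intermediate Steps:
G = 24/29 (G = 24*(1/29) = 24/29 ≈ 0.82759)
G*Y = (24/29)*13 = 312/29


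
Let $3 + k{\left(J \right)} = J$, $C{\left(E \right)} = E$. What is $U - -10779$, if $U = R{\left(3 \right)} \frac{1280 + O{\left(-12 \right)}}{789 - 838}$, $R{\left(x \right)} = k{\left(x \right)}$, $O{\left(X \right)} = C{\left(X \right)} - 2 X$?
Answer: $10779$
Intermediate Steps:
$O{\left(X \right)} = - X$ ($O{\left(X \right)} = X - 2 X = - X$)
$k{\left(J \right)} = -3 + J$
$R{\left(x \right)} = -3 + x$
$U = 0$ ($U = \left(-3 + 3\right) \frac{1280 - -12}{789 - 838} = 0 \frac{1280 + 12}{-49} = 0 \cdot 1292 \left(- \frac{1}{49}\right) = 0 \left(- \frac{1292}{49}\right) = 0$)
$U - -10779 = 0 - -10779 = 0 + \left(-8655 + 19434\right) = 0 + 10779 = 10779$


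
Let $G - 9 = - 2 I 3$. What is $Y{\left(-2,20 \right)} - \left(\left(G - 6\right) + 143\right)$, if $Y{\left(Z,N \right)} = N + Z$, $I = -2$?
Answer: $-140$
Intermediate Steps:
$G = 21$ ($G = 9 + \left(-2\right) \left(-2\right) 3 = 9 + 4 \cdot 3 = 9 + 12 = 21$)
$Y{\left(-2,20 \right)} - \left(\left(G - 6\right) + 143\right) = \left(20 - 2\right) - \left(\left(21 - 6\right) + 143\right) = 18 - \left(15 + 143\right) = 18 - 158 = -140$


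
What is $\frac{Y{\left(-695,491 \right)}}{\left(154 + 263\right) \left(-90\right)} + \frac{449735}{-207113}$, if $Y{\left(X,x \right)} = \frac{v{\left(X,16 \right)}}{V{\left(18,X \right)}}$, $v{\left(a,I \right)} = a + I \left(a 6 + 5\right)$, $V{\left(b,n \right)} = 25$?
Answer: $- \frac{27201193993}{12954918150} \approx -2.0997$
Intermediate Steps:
$v{\left(a,I \right)} = a + I \left(5 + 6 a\right)$ ($v{\left(a,I \right)} = a + I \left(6 a + 5\right) = a + I \left(5 + 6 a\right)$)
$Y{\left(X,x \right)} = \frac{16}{5} + \frac{97 X}{25}$ ($Y{\left(X,x \right)} = \frac{X + 5 \cdot 16 + 6 \cdot 16 X}{25} = \left(X + 80 + 96 X\right) \frac{1}{25} = \left(80 + 97 X\right) \frac{1}{25} = \frac{16}{5} + \frac{97 X}{25}$)
$\frac{Y{\left(-695,491 \right)}}{\left(154 + 263\right) \left(-90\right)} + \frac{449735}{-207113} = \frac{\frac{16}{5} + \frac{97}{25} \left(-695\right)}{\left(154 + 263\right) \left(-90\right)} + \frac{449735}{-207113} = \frac{\frac{16}{5} - \frac{13483}{5}}{417 \left(-90\right)} + 449735 \left(- \frac{1}{207113}\right) = - \frac{13467}{5 \left(-37530\right)} - \frac{449735}{207113} = \left(- \frac{13467}{5}\right) \left(- \frac{1}{37530}\right) - \frac{449735}{207113} = \frac{4489}{62550} - \frac{449735}{207113} = - \frac{27201193993}{12954918150}$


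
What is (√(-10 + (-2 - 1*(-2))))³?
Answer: -10*I*√10 ≈ -31.623*I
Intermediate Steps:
(√(-10 + (-2 - 1*(-2))))³ = (√(-10 + (-2 + 2)))³ = (√(-10 + 0))³ = (√(-10))³ = (I*√10)³ = -10*I*√10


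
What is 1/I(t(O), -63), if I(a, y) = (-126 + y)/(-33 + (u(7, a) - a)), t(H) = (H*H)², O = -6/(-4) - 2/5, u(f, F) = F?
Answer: 11/63 ≈ 0.17460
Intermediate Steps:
O = 11/10 (O = -6*(-¼) - 2*⅕ = 3/2 - ⅖ = 11/10 ≈ 1.1000)
t(H) = H⁴ (t(H) = (H²)² = H⁴)
I(a, y) = 42/11 - y/33 (I(a, y) = (-126 + y)/(-33 + (a - a)) = (-126 + y)/(-33 + 0) = (-126 + y)/(-33) = (-126 + y)*(-1/33) = 42/11 - y/33)
1/I(t(O), -63) = 1/(42/11 - 1/33*(-63)) = 1/(42/11 + 21/11) = 1/(63/11) = 11/63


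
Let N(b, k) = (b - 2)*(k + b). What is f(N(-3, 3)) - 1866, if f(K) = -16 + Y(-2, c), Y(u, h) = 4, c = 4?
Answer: -1878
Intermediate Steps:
N(b, k) = (-2 + b)*(b + k)
f(K) = -12 (f(K) = -16 + 4 = -12)
f(N(-3, 3)) - 1866 = -12 - 1866 = -1878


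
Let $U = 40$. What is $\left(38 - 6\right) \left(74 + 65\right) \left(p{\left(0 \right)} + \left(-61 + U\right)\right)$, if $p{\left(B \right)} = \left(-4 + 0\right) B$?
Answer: $-93408$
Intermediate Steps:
$p{\left(B \right)} = - 4 B$
$\left(38 - 6\right) \left(74 + 65\right) \left(p{\left(0 \right)} + \left(-61 + U\right)\right) = \left(38 - 6\right) \left(74 + 65\right) \left(\left(-4\right) 0 + \left(-61 + 40\right)\right) = \left(38 + \left(-38 + 32\right)\right) 139 \left(0 - 21\right) = \left(38 - 6\right) 139 \left(-21\right) = 32 \cdot 139 \left(-21\right) = 4448 \left(-21\right) = -93408$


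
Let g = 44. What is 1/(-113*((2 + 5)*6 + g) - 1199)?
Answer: -1/10917 ≈ -9.1600e-5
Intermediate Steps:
1/(-113*((2 + 5)*6 + g) - 1199) = 1/(-113*((2 + 5)*6 + 44) - 1199) = 1/(-113*(7*6 + 44) - 1199) = 1/(-113*(42 + 44) - 1199) = 1/(-113*86 - 1199) = 1/(-9718 - 1199) = 1/(-10917) = -1/10917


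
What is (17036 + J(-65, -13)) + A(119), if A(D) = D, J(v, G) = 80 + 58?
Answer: 17293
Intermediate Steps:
J(v, G) = 138
(17036 + J(-65, -13)) + A(119) = (17036 + 138) + 119 = 17174 + 119 = 17293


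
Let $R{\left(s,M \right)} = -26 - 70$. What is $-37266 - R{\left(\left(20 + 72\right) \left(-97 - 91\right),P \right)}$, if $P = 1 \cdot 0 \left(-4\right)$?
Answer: $-37170$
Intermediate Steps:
$P = 0$ ($P = 0 \left(-4\right) = 0$)
$R{\left(s,M \right)} = -96$ ($R{\left(s,M \right)} = -26 - 70 = -96$)
$-37266 - R{\left(\left(20 + 72\right) \left(-97 - 91\right),P \right)} = -37266 - -96 = -37266 + 96 = -37170$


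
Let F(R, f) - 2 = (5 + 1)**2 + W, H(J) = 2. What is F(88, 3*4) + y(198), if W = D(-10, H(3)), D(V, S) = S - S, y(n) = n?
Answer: 236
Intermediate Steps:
D(V, S) = 0
W = 0
F(R, f) = 38 (F(R, f) = 2 + ((5 + 1)**2 + 0) = 2 + (6**2 + 0) = 2 + (36 + 0) = 2 + 36 = 38)
F(88, 3*4) + y(198) = 38 + 198 = 236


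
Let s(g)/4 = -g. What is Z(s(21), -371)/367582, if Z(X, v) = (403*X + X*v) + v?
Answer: -3059/367582 ≈ -0.0083220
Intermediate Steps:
s(g) = -4*g (s(g) = 4*(-g) = -4*g)
Z(X, v) = v + 403*X + X*v
Z(s(21), -371)/367582 = (-371 + 403*(-4*21) - 4*21*(-371))/367582 = (-371 + 403*(-84) - 84*(-371))*(1/367582) = (-371 - 33852 + 31164)*(1/367582) = -3059*1/367582 = -3059/367582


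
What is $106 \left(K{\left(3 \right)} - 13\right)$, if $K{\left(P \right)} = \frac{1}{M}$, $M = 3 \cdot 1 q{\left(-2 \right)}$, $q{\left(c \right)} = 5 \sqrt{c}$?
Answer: $-1378 - \frac{53 i \sqrt{2}}{15} \approx -1378.0 - 4.9969 i$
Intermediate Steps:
$M = 15 i \sqrt{2}$ ($M = 3 \cdot 1 \cdot 5 \sqrt{-2} = 3 \cdot 5 i \sqrt{2} = 15 i \sqrt{2} \approx 21.213 i$)
$K{\left(P \right)} = - \frac{i \sqrt{2}}{30}$ ($K{\left(P \right)} = \frac{1}{15 i \sqrt{2}} = - \frac{i \sqrt{2}}{30}$)
$106 \left(K{\left(3 \right)} - 13\right) = 106 \left(- \frac{i \sqrt{2}}{30} - 13\right) = 106 \left(-13 - \frac{i \sqrt{2}}{30}\right) = -1378 - \frac{53 i \sqrt{2}}{15}$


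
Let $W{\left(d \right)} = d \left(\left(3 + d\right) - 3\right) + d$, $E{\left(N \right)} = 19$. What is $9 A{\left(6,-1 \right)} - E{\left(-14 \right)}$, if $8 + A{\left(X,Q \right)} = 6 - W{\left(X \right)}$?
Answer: $-415$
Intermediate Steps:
$W{\left(d \right)} = d + d^{2}$ ($W{\left(d \right)} = d d + d = d^{2} + d = d + d^{2}$)
$A{\left(X,Q \right)} = -2 - X \left(1 + X\right)$ ($A{\left(X,Q \right)} = -8 - \left(-6 + X \left(1 + X\right)\right) = -2 - X \left(1 + X\right)$)
$9 A{\left(6,-1 \right)} - E{\left(-14 \right)} = 9 \left(-2 - 6 \left(1 + 6\right)\right) - 19 = 9 \left(-2 - 6 \cdot 7\right) - 19 = 9 \left(-2 - 42\right) - 19 = 9 \left(-44\right) - 19 = -396 - 19 = -415$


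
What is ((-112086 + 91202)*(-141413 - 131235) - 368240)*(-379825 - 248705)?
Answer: -3578606322449760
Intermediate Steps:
((-112086 + 91202)*(-141413 - 131235) - 368240)*(-379825 - 248705) = (-20884*(-272648) - 368240)*(-628530) = (5693980832 - 368240)*(-628530) = 5693612592*(-628530) = -3578606322449760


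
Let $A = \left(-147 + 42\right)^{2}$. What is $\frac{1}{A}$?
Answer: $\frac{1}{11025} \approx 9.0703 \cdot 10^{-5}$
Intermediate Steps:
$A = 11025$ ($A = \left(-105\right)^{2} = 11025$)
$\frac{1}{A} = \frac{1}{11025}$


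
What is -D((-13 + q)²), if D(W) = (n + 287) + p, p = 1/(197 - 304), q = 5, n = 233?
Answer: -55639/107 ≈ -519.99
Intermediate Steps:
p = -1/107 (p = 1/(-107) = -1/107 ≈ -0.0093458)
D(W) = 55639/107 (D(W) = (233 + 287) - 1/107 = 520 - 1/107 = 55639/107)
-D((-13 + q)²) = -1*55639/107 = -55639/107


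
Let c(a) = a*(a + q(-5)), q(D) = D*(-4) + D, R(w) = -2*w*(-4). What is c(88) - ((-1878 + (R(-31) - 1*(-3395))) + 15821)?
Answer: -8026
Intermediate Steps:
R(w) = 8*w
q(D) = -3*D (q(D) = -4*D + D = -3*D)
c(a) = a*(15 + a) (c(a) = a*(a - 3*(-5)) = a*(a + 15) = a*(15 + a))
c(88) - ((-1878 + (R(-31) - 1*(-3395))) + 15821) = 88*(15 + 88) - ((-1878 + (8*(-31) - 1*(-3395))) + 15821) = 88*103 - ((-1878 + (-248 + 3395)) + 15821) = 9064 - ((-1878 + 3147) + 15821) = 9064 - (1269 + 15821) = 9064 - 1*17090 = 9064 - 17090 = -8026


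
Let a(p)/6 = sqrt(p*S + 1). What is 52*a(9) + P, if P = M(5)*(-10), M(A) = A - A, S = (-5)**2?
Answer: 312*sqrt(226) ≈ 4690.4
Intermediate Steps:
S = 25
M(A) = 0
P = 0 (P = 0*(-10) = 0)
a(p) = 6*sqrt(1 + 25*p) (a(p) = 6*sqrt(p*25 + 1) = 6*sqrt(25*p + 1) = 6*sqrt(1 + 25*p))
52*a(9) + P = 52*(6*sqrt(1 + 25*9)) + 0 = 52*(6*sqrt(1 + 225)) + 0 = 52*(6*sqrt(226)) + 0 = 312*sqrt(226) + 0 = 312*sqrt(226)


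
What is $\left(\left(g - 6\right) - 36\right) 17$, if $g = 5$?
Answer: $-629$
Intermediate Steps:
$\left(\left(g - 6\right) - 36\right) 17 = \left(\left(5 - 6\right) - 36\right) 17 = \left(-1 - 36\right) 17 = \left(-37\right) 17 = -629$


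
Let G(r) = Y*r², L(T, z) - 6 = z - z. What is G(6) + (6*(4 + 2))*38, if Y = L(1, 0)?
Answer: 1584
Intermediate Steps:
L(T, z) = 6 (L(T, z) = 6 + (z - z) = 6 + 0 = 6)
Y = 6
G(r) = 6*r²
G(6) + (6*(4 + 2))*38 = 6*6² + (6*(4 + 2))*38 = 6*36 + (6*6)*38 = 216 + 36*38 = 216 + 1368 = 1584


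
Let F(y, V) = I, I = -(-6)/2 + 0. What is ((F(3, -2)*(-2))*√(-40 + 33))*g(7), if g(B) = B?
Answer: -42*I*√7 ≈ -111.12*I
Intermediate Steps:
I = 3 (I = -(-6)/2 + 0 = -3*(-1) + 0 = 3 + 0 = 3)
F(y, V) = 3
((F(3, -2)*(-2))*√(-40 + 33))*g(7) = ((3*(-2))*√(-40 + 33))*7 = -6*I*√7*7 = -42*I*√7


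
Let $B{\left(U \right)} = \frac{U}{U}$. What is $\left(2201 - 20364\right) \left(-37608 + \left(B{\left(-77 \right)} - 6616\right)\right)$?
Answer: $803222349$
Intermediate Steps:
$B{\left(U \right)} = 1$
$\left(2201 - 20364\right) \left(-37608 + \left(B{\left(-77 \right)} - 6616\right)\right) = \left(2201 - 20364\right) \left(-37608 + \left(1 - 6616\right)\right) = - 18163 \left(-37608 - 6615\right) = \left(-18163\right) \left(-44223\right) = 803222349$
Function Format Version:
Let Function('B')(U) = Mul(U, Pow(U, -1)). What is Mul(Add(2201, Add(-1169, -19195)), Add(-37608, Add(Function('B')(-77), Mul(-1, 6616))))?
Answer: 803222349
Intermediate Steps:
Function('B')(U) = 1
Mul(Add(2201, Add(-1169, -19195)), Add(-37608, Add(Function('B')(-77), Mul(-1, 6616)))) = Mul(Add(2201, Add(-1169, -19195)), Add(-37608, Add(1, Mul(-1, 6616)))) = Mul(Add(2201, -20364), Add(-37608, Add(1, -6616))) = Mul(-18163, Add(-37608, -6615)) = Mul(-18163, -44223) = 803222349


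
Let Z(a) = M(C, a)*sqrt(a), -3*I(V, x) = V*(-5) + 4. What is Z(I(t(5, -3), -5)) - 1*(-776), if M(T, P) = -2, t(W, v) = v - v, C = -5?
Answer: 776 - 4*I*sqrt(3)/3 ≈ 776.0 - 2.3094*I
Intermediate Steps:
t(W, v) = 0
I(V, x) = -4/3 + 5*V/3 (I(V, x) = -(V*(-5) + 4)/3 = -(-5*V + 4)/3 = -(4 - 5*V)/3 = -4/3 + 5*V/3)
Z(a) = -2*sqrt(a)
Z(I(t(5, -3), -5)) - 1*(-776) = -2*sqrt(-4/3 + (5/3)*0) - 1*(-776) = -2*sqrt(-4/3 + 0) + 776 = -4*I*sqrt(3)/3 + 776 = 776 - 4*I*sqrt(3)/3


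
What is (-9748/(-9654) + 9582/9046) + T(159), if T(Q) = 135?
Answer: 2992561594/21832521 ≈ 137.07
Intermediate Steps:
(-9748/(-9654) + 9582/9046) + T(159) = (-9748/(-9654) + 9582/9046) + 135 = (-9748*(-1/9654) + 9582*(1/9046)) + 135 = (4874/4827 + 4791/4523) + 135 = 45171259/21832521 + 135 = 2992561594/21832521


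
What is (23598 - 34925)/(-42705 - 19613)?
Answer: 11327/62318 ≈ 0.18176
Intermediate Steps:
(23598 - 34925)/(-42705 - 19613) = -11327/(-62318) = -11327*(-1/62318) = 11327/62318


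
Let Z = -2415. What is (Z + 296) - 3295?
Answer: -5414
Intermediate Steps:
(Z + 296) - 3295 = (-2415 + 296) - 3295 = -2119 - 3295 = -5414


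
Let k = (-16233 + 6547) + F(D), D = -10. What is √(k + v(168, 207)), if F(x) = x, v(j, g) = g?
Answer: I*√9489 ≈ 97.411*I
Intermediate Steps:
k = -9696 (k = (-16233 + 6547) - 10 = -9686 - 10 = -9696)
√(k + v(168, 207)) = √(-9696 + 207) = √(-9489) = I*√9489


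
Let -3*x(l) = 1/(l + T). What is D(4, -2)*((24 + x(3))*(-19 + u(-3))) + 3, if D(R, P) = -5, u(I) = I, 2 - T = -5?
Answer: 7918/3 ≈ 2639.3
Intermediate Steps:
T = 7 (T = 2 - 1*(-5) = 2 + 5 = 7)
x(l) = -1/(3*(7 + l)) (x(l) = -1/(3*(l + 7)) = -1/(3*(7 + l)))
D(4, -2)*((24 + x(3))*(-19 + u(-3))) + 3 = -5*(24 - 1/(21 + 3*3))*(-19 - 3) + 3 = -5*(24 - 1/(21 + 9))*(-22) + 3 = -5*(24 - 1/30)*(-22) + 3 = -719*(-22)/6 + 3 = -5*(-7909/15) + 3 = 7909/3 + 3 = 7918/3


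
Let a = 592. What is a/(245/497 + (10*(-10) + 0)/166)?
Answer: -3488656/645 ≈ -5408.8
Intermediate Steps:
a/(245/497 + (10*(-10) + 0)/166) = 592/(245/497 + (10*(-10) + 0)/166) = 592/(245*(1/497) + (-100 + 0)*(1/166)) = 592/(35/71 - 100*1/166) = 592/(35/71 - 50/83) = 592/(-645/5893) = 592*(-5893/645) = -3488656/645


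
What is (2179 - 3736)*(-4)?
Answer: 6228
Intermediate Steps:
(2179 - 3736)*(-4) = -1557*(-4) = 6228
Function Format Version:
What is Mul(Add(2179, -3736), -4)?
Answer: 6228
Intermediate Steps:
Mul(Add(2179, -3736), -4) = Mul(-1557, -4) = 6228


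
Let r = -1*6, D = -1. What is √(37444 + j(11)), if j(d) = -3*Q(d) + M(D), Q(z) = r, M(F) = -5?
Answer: √37457 ≈ 193.54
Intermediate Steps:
r = -6
Q(z) = -6
j(d) = 13 (j(d) = -3*(-6) - 5 = 18 - 5 = 13)
√(37444 + j(11)) = √(37444 + 13) = √37457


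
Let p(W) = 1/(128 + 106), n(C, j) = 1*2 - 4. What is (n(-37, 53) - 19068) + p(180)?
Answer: -4462379/234 ≈ -19070.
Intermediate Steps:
n(C, j) = -2 (n(C, j) = 2 - 4 = -2)
p(W) = 1/234
(n(-37, 53) - 19068) + p(180) = (-2 - 19068) + 1/234 = -19070 + 1/234 = -4462379/234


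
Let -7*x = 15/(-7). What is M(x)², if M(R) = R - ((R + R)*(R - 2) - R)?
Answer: 15681600/5764801 ≈ 2.7202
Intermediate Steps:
x = 15/49 (x = -15/(7*(-7)) = -15*(-1)/(7*7) = -⅐*(-15/7) = 15/49 ≈ 0.30612)
M(R) = 2*R - 2*R*(-2 + R) (M(R) = R - ((2*R)*(-2 + R) - R) = R - (2*R*(-2 + R) - R) = R - (-R + 2*R*(-2 + R)) = R + (R - 2*R*(-2 + R)) = 2*R - 2*R*(-2 + R))
M(x)² = (2*(15/49)*(3 - 1*15/49))² = (2*(15/49)*(3 - 15/49))² = (2*(15/49)*(132/49))² = (3960/2401)² = 15681600/5764801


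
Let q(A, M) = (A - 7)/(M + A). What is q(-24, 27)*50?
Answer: -1550/3 ≈ -516.67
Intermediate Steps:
q(A, M) = (-7 + A)/(A + M)
q(-24, 27)*50 = ((-7 - 24)/(-24 + 27))*50 = (-31/3)*50 = ((1/3)*(-31))*50 = -31/3*50 = -1550/3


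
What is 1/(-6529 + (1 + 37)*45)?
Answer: -1/4819 ≈ -0.00020751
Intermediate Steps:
1/(-6529 + (1 + 37)*45) = 1/(-6529 + 38*45) = 1/(-6529 + 1710) = 1/(-4819) = -1/4819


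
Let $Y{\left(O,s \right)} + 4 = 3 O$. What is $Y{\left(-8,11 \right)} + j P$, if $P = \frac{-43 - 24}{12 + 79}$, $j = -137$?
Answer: $\frac{6631}{91} \approx 72.868$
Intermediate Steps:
$Y{\left(O,s \right)} = -4 + 3 O$
$P = - \frac{67}{91} \approx -0.73626$
$Y{\left(-8,11 \right)} + j P = \left(-4 + 3 \left(-8\right)\right) - - \frac{9179}{91} = \left(-4 - 24\right) + \frac{9179}{91} = -28 + \frac{9179}{91} = \frac{6631}{91}$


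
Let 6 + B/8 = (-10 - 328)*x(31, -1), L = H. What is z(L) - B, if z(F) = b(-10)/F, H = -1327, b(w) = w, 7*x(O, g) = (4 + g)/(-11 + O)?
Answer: 4920866/46445 ≈ 105.95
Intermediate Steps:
x(O, g) = (4 + g)/(7*(-11 + O)) (x(O, g) = ((4 + g)/(-11 + O))/7 = (4 + g)/(7*(-11 + O)))
L = -1327
z(F) = -10/F
B = -3708/35 (B = -48 + 8*((-10 - 328)*((4 - 1)/(7*(-11 + 31)))) = -48 + 8*(-338*3/(7*20)) = -48 + 8*(-338*3/140) = -48 + 8*(-507/70) = -48 - 2028/35 = -3708/35 ≈ -105.94)
z(L) - B = -10/(-1327) - 1*(-3708/35) = -10*(-1/1327) + 3708/35 = 10/1327 + 3708/35 = 4920866/46445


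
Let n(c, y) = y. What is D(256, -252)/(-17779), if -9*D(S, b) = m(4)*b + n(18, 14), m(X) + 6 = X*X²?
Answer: -14602/160011 ≈ -0.091256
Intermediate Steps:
m(X) = -6 + X³ (m(X) = -6 + X*X² = -6 + X³)
D(S, b) = -14/9 - 58*b/9 (D(S, b) = -((-6 + 4³)*b + 14)/9 = -((-6 + 64)*b + 14)/9 = -(58*b + 14)/9 = -(14 + 58*b)/9 = -14/9 - 58*b/9)
D(256, -252)/(-17779) = (-14/9 - 58/9*(-252))/(-17779) = (-14/9 + 1624)*(-1/17779) = (14602/9)*(-1/17779) = -14602/160011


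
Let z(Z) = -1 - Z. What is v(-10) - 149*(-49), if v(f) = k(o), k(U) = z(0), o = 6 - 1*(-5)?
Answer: 7300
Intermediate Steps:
o = 11 (o = 6 + 5 = 11)
k(U) = -1 (k(U) = -1 - 1*0 = -1 + 0 = -1)
v(f) = -1
v(-10) - 149*(-49) = -1 - 149*(-49) = -1 + 7301 = 7300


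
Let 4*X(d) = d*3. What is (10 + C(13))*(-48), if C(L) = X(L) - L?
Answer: -324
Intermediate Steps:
X(d) = 3*d/4 (X(d) = (d*3)/4 = (3*d)/4 = 3*d/4)
C(L) = -L/4 (C(L) = 3*L/4 - L = -L/4)
(10 + C(13))*(-48) = (10 - ¼*13)*(-48) = (10 - 13/4)*(-48) = (27/4)*(-48) = -324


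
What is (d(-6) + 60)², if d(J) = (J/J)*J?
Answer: 2916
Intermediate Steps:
d(J) = J (d(J) = 1*J = J)
(d(-6) + 60)² = (-6 + 60)² = 54² = 2916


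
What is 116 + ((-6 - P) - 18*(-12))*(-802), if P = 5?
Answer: -164294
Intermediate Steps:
116 + ((-6 - P) - 18*(-12))*(-802) = 116 + ((-6 - 1*5) - 18*(-12))*(-802) = 116 + ((-6 - 5) + 216)*(-802) = 116 + (-11 + 216)*(-802) = 116 + 205*(-802) = 116 - 164410 = -164294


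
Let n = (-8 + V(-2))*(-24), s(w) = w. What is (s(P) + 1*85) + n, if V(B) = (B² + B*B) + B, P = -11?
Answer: 122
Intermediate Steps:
V(B) = B + 2*B² (V(B) = (B² + B²) + B = 2*B² + B = B + 2*B²)
n = 48 (n = (-8 - 2*(1 + 2*(-2)))*(-24) = (-8 - 2*(1 - 4))*(-24) = (-8 - 2*(-3))*(-24) = (-8 + 6)*(-24) = -2*(-24) = 48)
(s(P) + 1*85) + n = (-11 + 1*85) + 48 = (-11 + 85) + 48 = 74 + 48 = 122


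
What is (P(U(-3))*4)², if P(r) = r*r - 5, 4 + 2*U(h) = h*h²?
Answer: 885481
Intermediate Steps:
U(h) = -2 + h³/2 (U(h) = -2 + (h*h²)/2 = -2 + h³/2)
P(r) = -5 + r² (P(r) = r² - 5 = -5 + r²)
(P(U(-3))*4)² = ((-5 + (-2 + (½)*(-3)³)²)*4)² = ((-5 + (-2 + (½)*(-27))²)*4)² = ((-5 + (-2 - 27/2)²)*4)² = ((-5 + (-31/2)²)*4)² = ((-5 + 961/4)*4)² = ((941/4)*4)² = 941² = 885481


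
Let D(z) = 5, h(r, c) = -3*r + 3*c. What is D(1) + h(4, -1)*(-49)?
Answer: 740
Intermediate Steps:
D(1) + h(4, -1)*(-49) = 5 + (-3*4 + 3*(-1))*(-49) = 5 + (-12 - 3)*(-49) = 5 - 15*(-49) = 5 + 735 = 740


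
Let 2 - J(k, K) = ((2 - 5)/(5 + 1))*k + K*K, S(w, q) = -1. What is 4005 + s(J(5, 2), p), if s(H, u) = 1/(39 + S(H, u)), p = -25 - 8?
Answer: 152191/38 ≈ 4005.0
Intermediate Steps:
p = -33
J(k, K) = 2 + k/2 - K² (J(k, K) = 2 - (((2 - 5)/(5 + 1))*k + K*K) = 2 - ((-3/6)*k + K²) = 2 - ((-3*⅙)*k + K²) = 2 - (-k/2 + K²) = 2 - (K² - k/2) = 2 + (k/2 - K²) = 2 + k/2 - K²)
s(H, u) = 1/38 (s(H, u) = 1/(39 - 1) = 1/38)
4005 + s(J(5, 2), p) = 4005 + 1/38 = 152191/38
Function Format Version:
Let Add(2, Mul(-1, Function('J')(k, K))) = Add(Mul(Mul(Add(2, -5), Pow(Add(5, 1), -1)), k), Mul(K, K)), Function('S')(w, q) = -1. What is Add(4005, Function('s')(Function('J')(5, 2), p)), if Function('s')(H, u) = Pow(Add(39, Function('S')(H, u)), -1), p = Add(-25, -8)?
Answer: Rational(152191, 38) ≈ 4005.0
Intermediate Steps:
p = -33
Function('J')(k, K) = Add(2, Mul(Rational(1, 2), k), Mul(-1, Pow(K, 2))) (Function('J')(k, K) = Add(2, Mul(-1, Add(Mul(Mul(Add(2, -5), Pow(Add(5, 1), -1)), k), Mul(K, K)))) = Add(2, Mul(-1, Add(Mul(Mul(-3, Pow(6, -1)), k), Pow(K, 2)))) = Add(2, Mul(-1, Add(Mul(Mul(-3, Rational(1, 6)), k), Pow(K, 2)))) = Add(2, Mul(-1, Add(Mul(Rational(-1, 2), k), Pow(K, 2)))) = Add(2, Mul(-1, Add(Pow(K, 2), Mul(Rational(-1, 2), k)))) = Add(2, Add(Mul(Rational(1, 2), k), Mul(-1, Pow(K, 2)))) = Add(2, Mul(Rational(1, 2), k), Mul(-1, Pow(K, 2))))
Function('s')(H, u) = Rational(1, 38) (Function('s')(H, u) = Pow(Add(39, -1), -1) = Pow(38, -1) = Rational(1, 38))
Add(4005, Function('s')(Function('J')(5, 2), p)) = Add(4005, Rational(1, 38)) = Rational(152191, 38)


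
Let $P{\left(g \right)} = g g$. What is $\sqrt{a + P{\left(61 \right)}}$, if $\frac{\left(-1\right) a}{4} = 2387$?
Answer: $i \sqrt{5827} \approx 76.335 i$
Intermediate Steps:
$a = -9548$ ($a = \left(-4\right) 2387 = -9548$)
$P{\left(g \right)} = g^{2}$
$\sqrt{a + P{\left(61 \right)}} = \sqrt{-9548 + 61^{2}} = \sqrt{-9548 + 3721} = \sqrt{-5827} = i \sqrt{5827}$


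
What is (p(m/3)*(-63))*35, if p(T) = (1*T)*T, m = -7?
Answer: -12005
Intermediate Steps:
p(T) = T**2 (p(T) = T*T = T**2)
(p(m/3)*(-63))*35 = ((-7/3)**2*(-63))*35 = ((49/9)*(-63))*35 = -343*35 = -12005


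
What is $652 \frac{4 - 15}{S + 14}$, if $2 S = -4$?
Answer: $- \frac{1793}{3} \approx -597.67$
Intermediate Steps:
$S = -2$ ($S = \frac{1}{2} \left(-4\right) = -2$)
$652 \frac{4 - 15}{S + 14} = 652 \frac{4 - 15}{-2 + 14} = 652 \left(- \frac{11}{12}\right) = - \frac{1793}{3}$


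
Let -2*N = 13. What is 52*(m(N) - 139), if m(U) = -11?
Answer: -7800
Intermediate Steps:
N = -13/2 (N = -½*13 = -13/2 ≈ -6.5000)
52*(m(N) - 139) = 52*(-11 - 139) = 52*(-150) = -7800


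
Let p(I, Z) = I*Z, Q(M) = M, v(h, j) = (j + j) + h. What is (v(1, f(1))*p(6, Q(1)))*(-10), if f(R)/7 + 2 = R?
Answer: 780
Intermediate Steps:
f(R) = -14 + 7*R
v(h, j) = h + 2*j (v(h, j) = 2*j + h = h + 2*j)
(v(1, f(1))*p(6, Q(1)))*(-10) = ((1 + 2*(-14 + 7*1))*(6*1))*(-10) = ((1 + 2*(-14 + 7))*6)*(-10) = ((1 + 2*(-7))*6)*(-10) = ((1 - 14)*6)*(-10) = -13*6*(-10) = -78*(-10) = 780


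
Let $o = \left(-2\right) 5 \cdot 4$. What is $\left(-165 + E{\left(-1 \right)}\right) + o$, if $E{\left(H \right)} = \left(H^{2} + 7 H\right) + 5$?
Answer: $-206$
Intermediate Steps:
$o = -40$ ($o = \left(-10\right) 4 = -40$)
$E{\left(H \right)} = 5 + H^{2} + 7 H$
$\left(-165 + E{\left(-1 \right)}\right) + o = \left(-165 + \left(5 + \left(-1\right)^{2} + 7 \left(-1\right)\right)\right) - 40 = \left(-165 + \left(5 + 1 - 7\right)\right) - 40 = \left(-165 - 1\right) - 40 = -166 - 40 = -206$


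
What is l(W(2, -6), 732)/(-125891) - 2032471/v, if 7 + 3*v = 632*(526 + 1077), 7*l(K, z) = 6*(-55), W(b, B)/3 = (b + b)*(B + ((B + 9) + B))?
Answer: -767561660073/127538787299 ≈ -6.0183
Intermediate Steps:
W(b, B) = 6*b*(9 + 3*B) (W(b, B) = 3*((b + b)*(B + ((B + 9) + B))) = 3*((2*b)*(B + ((9 + B) + B))) = 3*((2*b)*(B + (9 + 2*B))) = 3*((2*b)*(9 + 3*B)) = 3*(2*b*(9 + 3*B)) = 6*b*(9 + 3*B))
l(K, z) = -330/7 (l(K, z) = (6*(-55))/7 = (⅐)*(-330) = -330/7)
v = 1013089/3 (v = -7/3 + (632*(526 + 1077))/3 = -7/3 + (632*1603)/3 = -7/3 + (⅓)*1013096 = -7/3 + 1013096/3 = 1013089/3 ≈ 3.3770e+5)
l(W(2, -6), 732)/(-125891) - 2032471/v = -330/7/(-125891) - 2032471/1013089/3 = -330/7*(-1/125891) - 2032471*3/1013089 = 330/881237 - 871059/144727 = -767561660073/127538787299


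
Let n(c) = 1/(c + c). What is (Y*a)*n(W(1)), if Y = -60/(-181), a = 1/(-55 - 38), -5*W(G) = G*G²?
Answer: 50/5611 ≈ 0.0089111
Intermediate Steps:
W(G) = -G³/5 (W(G) = -G*G²/5 = -G³/5)
a = -1/93 (a = 1/(-93) = -1/93 ≈ -0.010753)
n(c) = 1/(2*c)
Y = 60/181 (Y = -60*(-1/181) = 60/181 ≈ 0.33149)
(Y*a)*n(W(1)) = ((60/181)*(-1/93))*(1/(2*((-⅕*1³)))) = -10/(5611*((-⅕*1))) = -10/(5611*(-⅕)) = -10*(-5)/5611 = -20/5611*(-5/2) = 50/5611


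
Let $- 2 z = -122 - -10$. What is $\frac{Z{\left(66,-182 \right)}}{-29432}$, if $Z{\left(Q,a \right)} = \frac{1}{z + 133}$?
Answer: $- \frac{1}{5562648} \approx -1.7977 \cdot 10^{-7}$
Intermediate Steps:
$z = 56$ ($z = - \frac{-122 - -10}{2} = - \frac{-122 + 10}{2} = \left(- \frac{1}{2}\right) \left(-112\right) = 56$)
$Z{\left(Q,a \right)} = \frac{1}{189}$ ($Z{\left(Q,a \right)} = \frac{1}{56 + 133} = \frac{1}{189}$)
$\frac{Z{\left(66,-182 \right)}}{-29432} = \frac{1}{189 \left(-29432\right)} = \frac{1}{189} \left(- \frac{1}{29432}\right) = - \frac{1}{5562648}$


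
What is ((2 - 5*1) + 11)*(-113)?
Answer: -904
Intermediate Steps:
((2 - 5*1) + 11)*(-113) = ((2 - 5) + 11)*(-113) = (-3 + 11)*(-113) = 8*(-113) = -904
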